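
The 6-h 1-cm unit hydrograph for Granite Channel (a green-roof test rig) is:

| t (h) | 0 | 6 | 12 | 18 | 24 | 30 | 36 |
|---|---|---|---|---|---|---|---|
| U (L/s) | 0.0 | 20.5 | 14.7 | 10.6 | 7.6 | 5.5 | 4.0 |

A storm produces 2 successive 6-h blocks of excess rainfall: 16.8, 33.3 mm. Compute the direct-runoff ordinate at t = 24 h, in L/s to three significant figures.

By discrete convolution, Q_j = Σ (P_i / 10 mm) · U_{j−i}.
At t = 24 h (j=4): Q = (16.8/10)·7.6 + (33.3/10)·10.6 = 48.1 L/s.

Q ≈ 48.1 L/s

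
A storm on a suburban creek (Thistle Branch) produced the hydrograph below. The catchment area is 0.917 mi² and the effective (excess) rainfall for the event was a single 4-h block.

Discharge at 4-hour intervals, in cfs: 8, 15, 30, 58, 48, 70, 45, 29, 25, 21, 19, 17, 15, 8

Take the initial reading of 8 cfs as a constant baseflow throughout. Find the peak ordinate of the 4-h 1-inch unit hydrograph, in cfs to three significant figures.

U_p ≈ 31.0 cfs

Direct runoff: 0.0, 7.0, 22.0, 50.0, 40.0, 62.0, 37.0, 21.0, 17.0, 13.0, 11.0, 9.0, 7.0, 0.0 cfs; ΣQ_DR = 296.0 cfs, peak = 62.0 cfs.
Runoff depth d = ΣQ_DR·Δt / A = 296.0 × 14400 / (0.917 mi²) = 2.001 in.
The 1-inch UH is the DRH scaled by (1 in)/d, so U_p = 62.0 × 1/2.001 = 31.0 cfs.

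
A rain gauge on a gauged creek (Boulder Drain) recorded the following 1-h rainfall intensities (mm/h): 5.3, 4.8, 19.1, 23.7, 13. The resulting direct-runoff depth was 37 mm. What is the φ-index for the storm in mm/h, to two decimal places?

φ ≈ 6.27 mm/h

Only the 3 blocks with intensity above φ contribute runoff: 19.1, 23.7, 13 mm/h.
Σ(I−φ)·Δt = d  ⇒  (19.1+23.7+13 − 3φ)·1 = 37
φ = (55.80 − 37/1) / 3 = 6.27 mm/h.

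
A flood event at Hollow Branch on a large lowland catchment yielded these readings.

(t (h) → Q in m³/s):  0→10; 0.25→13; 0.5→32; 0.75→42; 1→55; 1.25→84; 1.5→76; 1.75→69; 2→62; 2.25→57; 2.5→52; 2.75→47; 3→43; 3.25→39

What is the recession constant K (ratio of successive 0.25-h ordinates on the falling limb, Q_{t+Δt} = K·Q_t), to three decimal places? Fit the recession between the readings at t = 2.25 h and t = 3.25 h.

Using the recession-limb readings at t = 2.25 h and t = 3.25 h: Q falls from 57 to 39 m³/s over 4 intervals.
K = (Q₂/Q₁)^(1/4) = (39/57)^(1/4) = 0.909.

K ≈ 0.909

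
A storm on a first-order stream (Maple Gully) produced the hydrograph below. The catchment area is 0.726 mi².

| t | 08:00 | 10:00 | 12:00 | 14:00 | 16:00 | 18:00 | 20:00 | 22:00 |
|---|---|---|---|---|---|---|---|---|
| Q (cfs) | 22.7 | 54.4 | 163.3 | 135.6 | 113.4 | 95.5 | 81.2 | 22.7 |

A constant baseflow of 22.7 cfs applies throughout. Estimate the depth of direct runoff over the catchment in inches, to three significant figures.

Direct runoff: 0.0, 31.7, 140.6, 112.9, 90.7, 72.8, 58.5, 0.0 cfs; ΣQ_DR = 507.2 cfs.
V = ΣQ_DR · Δt = 507.2 × 7200 s = 3.652 × 10^6 ft³.
Over A = 0.726 mi², depth = V / A = 2.17 in.

d ≈ 2.17 in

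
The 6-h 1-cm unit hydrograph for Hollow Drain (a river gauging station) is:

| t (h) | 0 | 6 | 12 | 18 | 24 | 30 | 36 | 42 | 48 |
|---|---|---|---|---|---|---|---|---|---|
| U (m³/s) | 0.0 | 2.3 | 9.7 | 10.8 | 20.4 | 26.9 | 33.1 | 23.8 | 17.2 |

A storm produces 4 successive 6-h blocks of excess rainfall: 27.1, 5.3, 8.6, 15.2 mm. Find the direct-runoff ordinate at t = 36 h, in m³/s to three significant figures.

By discrete convolution, Q_j = Σ (P_i / 10 mm) · U_{j−i}.
At t = 36 h (j=6): Q = (27.1/10)·33.1 + (5.3/10)·26.9 + (8.6/10)·20.4 + (15.2/10)·10.8 = 138 m³/s.

Q ≈ 138 m³/s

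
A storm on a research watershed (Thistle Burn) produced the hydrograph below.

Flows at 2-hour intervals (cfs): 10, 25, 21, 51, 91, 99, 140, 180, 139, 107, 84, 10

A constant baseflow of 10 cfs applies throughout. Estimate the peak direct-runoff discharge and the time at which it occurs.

Q_p = 170.0 cfs at t = 14 h

Subtracting baseflow gives direct-runoff ordinates: 0.0, 15.0, 11.0, 41.0, 81.0, 89.0, 130.0, 170.0, 129.0, 97.0, 74.0, 0.0 cfs.
The maximum is 170.0 cfs, occurring at the reading for t = 14 h.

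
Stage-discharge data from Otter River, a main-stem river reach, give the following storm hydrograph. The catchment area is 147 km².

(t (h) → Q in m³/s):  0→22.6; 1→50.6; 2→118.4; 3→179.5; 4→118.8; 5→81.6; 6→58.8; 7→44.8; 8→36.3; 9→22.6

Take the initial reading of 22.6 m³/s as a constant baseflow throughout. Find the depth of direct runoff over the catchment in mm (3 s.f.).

Direct runoff: 0.0, 28.0, 95.8, 156.9, 96.2, 59.0, 36.2, 22.2, 13.7, 0.0 m³/s; ΣQ_DR = 508.0 m³/s.
V = ΣQ_DR · Δt = 508.0 × 3600 s = 1.829 × 10^6 m³.
Over A = 147 km², depth = V / A = 12.4 mm.

d ≈ 12.4 mm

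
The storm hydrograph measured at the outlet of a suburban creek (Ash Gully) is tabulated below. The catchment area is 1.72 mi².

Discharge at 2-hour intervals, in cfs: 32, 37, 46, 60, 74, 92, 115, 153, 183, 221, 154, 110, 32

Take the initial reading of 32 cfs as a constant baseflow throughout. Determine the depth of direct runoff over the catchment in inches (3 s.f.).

Direct runoff: 0.0, 5.0, 14.0, 28.0, 42.0, 60.0, 83.0, 121.0, 151.0, 189.0, 122.0, 78.0, 0.0 cfs; ΣQ_DR = 893.0 cfs.
V = ΣQ_DR · Δt = 893.0 × 7200 s = 6.430 × 10^6 ft³.
Over A = 1.72 mi², depth = V / A = 1.61 in.

d ≈ 1.61 in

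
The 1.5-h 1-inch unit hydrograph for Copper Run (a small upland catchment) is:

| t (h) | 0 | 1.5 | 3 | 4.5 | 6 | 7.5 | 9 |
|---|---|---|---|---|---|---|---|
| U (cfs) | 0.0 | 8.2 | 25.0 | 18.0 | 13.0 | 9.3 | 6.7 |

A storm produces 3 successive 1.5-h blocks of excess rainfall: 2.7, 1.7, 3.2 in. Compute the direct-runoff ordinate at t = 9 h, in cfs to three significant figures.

By discrete convolution, Q_j = Σ (P_i / 1 in) · U_{j−i}.
At t = 9 h (j=6): Q = (2.7/1)·6.7 + (1.7/1)·9.3 + (3.2/1)·13.0 = 75.5 cfs.

Q ≈ 75.5 cfs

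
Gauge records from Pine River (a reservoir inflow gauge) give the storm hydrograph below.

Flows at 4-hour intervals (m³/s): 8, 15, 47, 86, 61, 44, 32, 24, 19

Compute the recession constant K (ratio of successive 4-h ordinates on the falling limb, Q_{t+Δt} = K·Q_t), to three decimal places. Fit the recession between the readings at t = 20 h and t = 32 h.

Using the recession-limb readings at t = 20 h and t = 32 h: Q falls from 44 to 19 m³/s over 3 intervals.
K = (Q₂/Q₁)^(1/3) = (19/44)^(1/3) = 0.756.

K ≈ 0.756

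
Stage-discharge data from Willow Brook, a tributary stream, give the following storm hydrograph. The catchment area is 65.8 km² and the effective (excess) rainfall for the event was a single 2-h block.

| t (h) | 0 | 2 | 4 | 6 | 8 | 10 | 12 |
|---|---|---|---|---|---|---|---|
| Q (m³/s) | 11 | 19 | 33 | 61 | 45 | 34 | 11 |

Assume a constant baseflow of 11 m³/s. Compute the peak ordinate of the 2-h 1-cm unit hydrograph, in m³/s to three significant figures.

U_p ≈ 33.4 m³/s

Direct runoff: 0.0, 8.0, 22.0, 50.0, 34.0, 23.0, 0.0 m³/s; ΣQ_DR = 137.0 m³/s, peak = 50.0 m³/s.
Runoff depth d = ΣQ_DR·Δt / A = 137.0 × 7200 / (65.8 km²) = 14.99 mm.
The 1-cm UH is the DRH scaled by (10 mm)/d, so U_p = 50.0 × 10/14.99 = 33.4 m³/s.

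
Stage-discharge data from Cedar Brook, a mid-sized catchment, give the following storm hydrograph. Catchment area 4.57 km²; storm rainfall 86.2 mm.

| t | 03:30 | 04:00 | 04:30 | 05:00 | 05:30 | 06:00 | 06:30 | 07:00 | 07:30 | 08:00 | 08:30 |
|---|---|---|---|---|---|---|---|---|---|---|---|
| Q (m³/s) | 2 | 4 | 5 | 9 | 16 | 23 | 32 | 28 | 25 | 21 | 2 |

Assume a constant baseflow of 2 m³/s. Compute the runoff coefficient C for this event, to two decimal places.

ΣQ_DR = 145.0 m³/s; V = ΣQ_DR·Δt = 2.610 × 10^5 m³.
Runoff depth d = V / A = 57.11 mm.
C = d / P = 57.11 / 86.2 = 0.66.

C ≈ 0.66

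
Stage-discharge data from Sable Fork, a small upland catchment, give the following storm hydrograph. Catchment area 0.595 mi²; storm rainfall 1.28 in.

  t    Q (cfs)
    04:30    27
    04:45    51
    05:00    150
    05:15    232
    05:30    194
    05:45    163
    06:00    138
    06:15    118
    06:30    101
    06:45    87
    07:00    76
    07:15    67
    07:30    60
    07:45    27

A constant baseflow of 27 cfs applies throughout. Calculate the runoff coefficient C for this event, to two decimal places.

C ≈ 0.57

ΣQ_DR = 1113 cfs; V = ΣQ_DR·Δt = 1.002 × 10^6 ft³.
Runoff depth d = V / A = 0.7247 in.
C = d / P = 0.7247 / 1.28 = 0.57.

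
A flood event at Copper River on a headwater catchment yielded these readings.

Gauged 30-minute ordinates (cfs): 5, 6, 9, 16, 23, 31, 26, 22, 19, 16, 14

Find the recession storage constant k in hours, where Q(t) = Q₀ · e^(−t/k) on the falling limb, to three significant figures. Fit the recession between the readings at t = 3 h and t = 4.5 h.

On the falling limb, Q drops from 26 to 16 cfs between t = 3 h and t = 4.5 h (Δt = 1.5 h).
k = −Δt / ln(Q₂/Q₁) = −1.5 / ln(16/26) = 3.09 h.

k ≈ 3.09 h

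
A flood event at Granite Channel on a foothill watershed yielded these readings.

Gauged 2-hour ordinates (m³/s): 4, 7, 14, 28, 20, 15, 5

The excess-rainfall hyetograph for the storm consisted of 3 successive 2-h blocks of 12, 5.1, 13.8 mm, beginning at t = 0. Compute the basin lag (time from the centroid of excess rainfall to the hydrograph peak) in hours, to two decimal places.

t_L ≈ 2.88 h

Centroid of excess rainfall: t_c = Σ P_i·t̄_i / ΣP_i = 3.1165 h (block centres at 1, 3, 5 h).
Hydrograph peak occurs at t = 6 h, so basin lag t_L = 6 − 3.1165 = 2.88 h.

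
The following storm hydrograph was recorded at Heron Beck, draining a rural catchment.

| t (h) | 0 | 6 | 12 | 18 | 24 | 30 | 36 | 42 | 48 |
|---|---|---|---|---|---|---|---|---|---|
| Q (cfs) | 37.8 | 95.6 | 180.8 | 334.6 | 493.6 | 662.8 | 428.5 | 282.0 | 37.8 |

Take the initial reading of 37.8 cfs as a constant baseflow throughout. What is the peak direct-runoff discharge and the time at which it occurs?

Q_p = 625.0 cfs at t = 30 h

Subtracting baseflow gives direct-runoff ordinates: 0.0, 57.8, 143.0, 296.8, 455.8, 625.0, 390.7, 244.2, 0.0 cfs.
The maximum is 625.0 cfs, occurring at the reading for t = 30 h.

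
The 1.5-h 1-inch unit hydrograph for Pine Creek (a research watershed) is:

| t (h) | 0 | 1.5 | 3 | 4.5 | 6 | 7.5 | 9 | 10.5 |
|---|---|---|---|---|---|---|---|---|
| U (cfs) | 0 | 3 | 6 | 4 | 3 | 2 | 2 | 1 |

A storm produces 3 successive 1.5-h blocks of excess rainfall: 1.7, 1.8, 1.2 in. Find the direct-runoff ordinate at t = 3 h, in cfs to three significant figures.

Q ≈ 15.6 cfs

By discrete convolution, Q_j = Σ (P_i / 1 in) · U_{j−i}.
At t = 3 h (j=2): Q = (1.7/1)·6 + (1.8/1)·3 + (1.2/1)·0 = 15.6 cfs.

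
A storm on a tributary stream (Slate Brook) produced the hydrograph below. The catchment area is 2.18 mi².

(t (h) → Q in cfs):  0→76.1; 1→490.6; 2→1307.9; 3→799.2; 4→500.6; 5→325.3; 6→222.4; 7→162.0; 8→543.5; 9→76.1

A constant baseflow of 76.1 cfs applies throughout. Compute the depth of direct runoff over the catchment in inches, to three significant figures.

Direct runoff: 0.0, 414.5, 1231.8, 723.1, 424.5, 249.2, 146.3, 85.9, 467.4, 0.0 cfs; ΣQ_DR = 3743 cfs.
V = ΣQ_DR · Δt = 3743 × 3600 s = 1.347 × 10^7 ft³.
Over A = 2.18 mi², depth = V / A = 2.66 in.

d ≈ 2.66 in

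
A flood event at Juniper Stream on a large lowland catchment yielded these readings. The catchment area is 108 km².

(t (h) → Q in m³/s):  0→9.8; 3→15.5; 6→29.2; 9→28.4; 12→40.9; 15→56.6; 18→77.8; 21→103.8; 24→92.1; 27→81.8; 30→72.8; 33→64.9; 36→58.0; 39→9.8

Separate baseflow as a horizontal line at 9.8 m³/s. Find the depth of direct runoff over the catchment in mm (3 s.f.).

d ≈ 60.4 mm

Direct runoff: 0.0, 5.7, 19.4, 18.6, 31.1, 46.8, 68.0, 94.0, 82.3, 72.0, 63.0, 55.1, 48.2, 0.0 m³/s; ΣQ_DR = 604.2 m³/s.
V = ΣQ_DR · Δt = 604.2 × 10800 s = 6.525 × 10^6 m³.
Over A = 108 km², depth = V / A = 60.4 mm.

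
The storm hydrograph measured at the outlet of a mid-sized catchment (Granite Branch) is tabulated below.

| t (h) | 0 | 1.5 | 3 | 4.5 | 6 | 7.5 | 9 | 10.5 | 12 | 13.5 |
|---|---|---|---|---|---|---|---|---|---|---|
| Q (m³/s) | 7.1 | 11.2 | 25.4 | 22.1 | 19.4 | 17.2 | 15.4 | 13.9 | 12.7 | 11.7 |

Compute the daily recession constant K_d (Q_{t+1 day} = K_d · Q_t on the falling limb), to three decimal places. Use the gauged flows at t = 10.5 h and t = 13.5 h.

K_d ≈ 0.252

Between t = 10.5 h and t = 13.5 h the flow falls from 13.9 to 11.7 m³/s over 2×1.5 h = 3 h.
Per-interval ratio K = (11.7/13.9)^(1/2) = 0.9175; K_d = K^(24/1.5) = 0.252.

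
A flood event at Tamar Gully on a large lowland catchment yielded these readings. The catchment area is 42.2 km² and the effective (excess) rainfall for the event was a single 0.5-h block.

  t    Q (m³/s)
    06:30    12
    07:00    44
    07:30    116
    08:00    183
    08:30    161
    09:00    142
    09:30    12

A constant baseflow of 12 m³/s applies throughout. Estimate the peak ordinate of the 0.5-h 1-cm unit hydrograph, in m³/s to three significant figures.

Direct runoff: 0.0, 32.0, 104.0, 171.0, 149.0, 130.0, 0.0 m³/s; ΣQ_DR = 586.0 m³/s, peak = 171.0 m³/s.
Runoff depth d = ΣQ_DR·Δt / A = 586.0 × 1800 / (42.2 km²) = 25.00 mm.
The 1-cm UH is the DRH scaled by (10 mm)/d, so U_p = 171.0 × 10/25.00 = 68.4 m³/s.

U_p ≈ 68.4 m³/s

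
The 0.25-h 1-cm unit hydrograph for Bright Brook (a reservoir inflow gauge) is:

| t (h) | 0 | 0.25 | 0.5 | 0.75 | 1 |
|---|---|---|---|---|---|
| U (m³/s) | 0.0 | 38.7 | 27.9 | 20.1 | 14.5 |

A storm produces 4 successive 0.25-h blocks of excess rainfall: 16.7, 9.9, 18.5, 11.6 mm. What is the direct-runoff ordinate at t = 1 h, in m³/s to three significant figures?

Q ≈ 141 m³/s

By discrete convolution, Q_j = Σ (P_i / 10 mm) · U_{j−i}.
At t = 1 h (j=4): Q = (16.7/10)·14.5 + (9.9/10)·20.1 + (18.5/10)·27.9 + (11.6/10)·38.7 = 141 m³/s.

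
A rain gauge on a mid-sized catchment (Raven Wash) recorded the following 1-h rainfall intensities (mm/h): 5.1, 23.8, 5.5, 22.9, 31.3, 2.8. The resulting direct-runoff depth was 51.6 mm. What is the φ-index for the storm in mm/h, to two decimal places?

Only the 3 blocks with intensity above φ contribute runoff: 23.8, 22.9, 31.3 mm/h.
Σ(I−φ)·Δt = d  ⇒  (23.8+22.9+31.3 − 3φ)·1 = 51.6
φ = (78.00 − 51.6/1) / 3 = 8.80 mm/h.

φ ≈ 8.80 mm/h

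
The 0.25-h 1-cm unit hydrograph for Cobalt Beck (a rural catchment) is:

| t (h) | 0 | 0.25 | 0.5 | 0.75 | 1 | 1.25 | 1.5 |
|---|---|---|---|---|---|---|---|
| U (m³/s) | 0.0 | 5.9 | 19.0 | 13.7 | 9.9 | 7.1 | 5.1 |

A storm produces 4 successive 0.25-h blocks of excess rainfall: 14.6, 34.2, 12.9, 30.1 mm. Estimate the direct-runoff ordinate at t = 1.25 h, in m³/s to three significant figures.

By discrete convolution, Q_j = Σ (P_i / 10 mm) · U_{j−i}.
At t = 1.25 h (j=5): Q = (14.6/10)·7.1 + (34.2/10)·9.9 + (12.9/10)·13.7 + (30.1/10)·19.0 = 119 m³/s.

Q ≈ 119 m³/s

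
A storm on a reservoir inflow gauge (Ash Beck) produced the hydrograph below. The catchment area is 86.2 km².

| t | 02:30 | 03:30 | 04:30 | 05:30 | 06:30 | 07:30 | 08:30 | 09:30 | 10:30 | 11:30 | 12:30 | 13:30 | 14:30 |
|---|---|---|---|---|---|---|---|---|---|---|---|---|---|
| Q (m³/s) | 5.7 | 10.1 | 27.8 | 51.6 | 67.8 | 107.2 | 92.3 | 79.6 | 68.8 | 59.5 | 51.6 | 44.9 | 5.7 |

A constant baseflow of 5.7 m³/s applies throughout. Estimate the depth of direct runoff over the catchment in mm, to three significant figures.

Direct runoff: 0.0, 4.4, 22.1, 45.9, 62.1, 101.5, 86.6, 73.9, 63.1, 53.8, 45.9, 39.2, 0.0 m³/s; ΣQ_DR = 598.5 m³/s.
V = ΣQ_DR · Δt = 598.5 × 3600 s = 2.155 × 10^6 m³.
Over A = 86.2 km², depth = V / A = 25.0 mm.

d ≈ 25.0 mm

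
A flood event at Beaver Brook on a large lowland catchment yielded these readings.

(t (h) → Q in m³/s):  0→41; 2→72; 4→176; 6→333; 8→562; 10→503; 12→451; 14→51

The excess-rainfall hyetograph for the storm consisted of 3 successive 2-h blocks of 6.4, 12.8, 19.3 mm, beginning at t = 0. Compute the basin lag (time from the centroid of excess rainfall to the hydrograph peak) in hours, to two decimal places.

t_L ≈ 4.33 h

Centroid of excess rainfall: t_c = Σ P_i·t̄_i / ΣP_i = 3.6701 h (block centres at 1, 3, 5 h).
Hydrograph peak occurs at t = 8 h, so basin lag t_L = 8 − 3.6701 = 4.33 h.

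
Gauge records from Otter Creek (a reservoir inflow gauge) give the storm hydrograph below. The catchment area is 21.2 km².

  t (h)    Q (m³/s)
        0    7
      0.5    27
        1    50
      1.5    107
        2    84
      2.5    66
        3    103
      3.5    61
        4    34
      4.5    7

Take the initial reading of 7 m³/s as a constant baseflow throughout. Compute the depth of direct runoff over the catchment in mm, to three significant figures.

d ≈ 40.4 mm

Direct runoff: 0.0, 20.0, 43.0, 100.0, 77.0, 59.0, 96.0, 54.0, 27.0, 0.0 m³/s; ΣQ_DR = 476.0 m³/s.
V = ΣQ_DR · Δt = 476.0 × 1800 s = 8.568 × 10^5 m³.
Over A = 21.2 km², depth = V / A = 40.4 mm.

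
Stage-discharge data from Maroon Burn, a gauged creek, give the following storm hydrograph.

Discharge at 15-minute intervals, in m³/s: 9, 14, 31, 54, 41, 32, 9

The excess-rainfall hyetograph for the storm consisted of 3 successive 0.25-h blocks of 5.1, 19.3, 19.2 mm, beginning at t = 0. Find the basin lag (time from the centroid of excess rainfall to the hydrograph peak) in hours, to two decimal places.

t_L ≈ 0.29 h

Centroid of excess rainfall: t_c = Σ P_i·t̄_i / ΣP_i = 0.4558 h (block centres at 0.125, 0.375, 0.625 h).
Hydrograph peak occurs at t = 0.75 h, so basin lag t_L = 0.75 − 0.4558 = 0.29 h.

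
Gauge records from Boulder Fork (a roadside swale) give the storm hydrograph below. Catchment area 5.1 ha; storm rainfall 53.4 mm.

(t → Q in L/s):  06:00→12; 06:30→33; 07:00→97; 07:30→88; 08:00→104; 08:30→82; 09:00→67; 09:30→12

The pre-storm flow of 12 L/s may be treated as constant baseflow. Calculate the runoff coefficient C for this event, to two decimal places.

C ≈ 0.26

ΣQ_DR = 399.0 L/s; V = ΣQ_DR·Δt = 7.182 × 10^5 L.
Runoff depth d = V / A = 14.08 mm.
C = d / P = 14.08 / 53.4 = 0.26.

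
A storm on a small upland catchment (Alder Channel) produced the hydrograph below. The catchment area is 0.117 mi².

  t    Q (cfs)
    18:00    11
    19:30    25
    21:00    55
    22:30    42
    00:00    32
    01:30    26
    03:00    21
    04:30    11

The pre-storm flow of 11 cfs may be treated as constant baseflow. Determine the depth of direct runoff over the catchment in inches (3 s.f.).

Direct runoff: 0.0, 14.0, 44.0, 31.0, 21.0, 15.0, 10.0, 0.0 cfs; ΣQ_DR = 135.0 cfs.
V = ΣQ_DR · Δt = 135.0 × 5400 s = 7.290 × 10^5 ft³.
Over A = 0.117 mi², depth = V / A = 2.68 in.

d ≈ 2.68 in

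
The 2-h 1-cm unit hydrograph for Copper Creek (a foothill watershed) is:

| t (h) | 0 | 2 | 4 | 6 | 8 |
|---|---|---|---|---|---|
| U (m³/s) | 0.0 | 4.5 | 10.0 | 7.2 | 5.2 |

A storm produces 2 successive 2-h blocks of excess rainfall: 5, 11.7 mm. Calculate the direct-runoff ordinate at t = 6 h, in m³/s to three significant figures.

Q ≈ 15.3 m³/s

By discrete convolution, Q_j = Σ (P_i / 10 mm) · U_{j−i}.
At t = 6 h (j=3): Q = (5/10)·7.2 + (11.7/10)·10.0 = 15.3 m³/s.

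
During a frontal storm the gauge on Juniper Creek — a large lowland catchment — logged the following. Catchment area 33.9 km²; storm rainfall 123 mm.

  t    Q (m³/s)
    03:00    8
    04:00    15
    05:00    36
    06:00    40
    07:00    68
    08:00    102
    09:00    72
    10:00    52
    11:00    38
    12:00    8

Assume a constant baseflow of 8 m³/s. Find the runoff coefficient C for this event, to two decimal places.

ΣQ_DR = 359.0 m³/s; V = ΣQ_DR·Δt = 1.292 × 10^6 m³.
Runoff depth d = V / A = 38.12 mm.
C = d / P = 38.12 / 123 = 0.31.

C ≈ 0.31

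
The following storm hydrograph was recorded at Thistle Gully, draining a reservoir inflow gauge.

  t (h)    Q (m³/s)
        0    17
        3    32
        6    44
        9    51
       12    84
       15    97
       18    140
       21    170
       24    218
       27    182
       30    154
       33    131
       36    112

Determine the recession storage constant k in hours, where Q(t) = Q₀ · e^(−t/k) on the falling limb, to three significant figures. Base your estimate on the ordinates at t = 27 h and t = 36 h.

On the falling limb, Q drops from 182 to 112 m³/s between t = 27 h and t = 36 h (Δt = 9 h).
k = −Δt / ln(Q₂/Q₁) = −9 / ln(112/182) = 18.5 h.

k ≈ 18.5 h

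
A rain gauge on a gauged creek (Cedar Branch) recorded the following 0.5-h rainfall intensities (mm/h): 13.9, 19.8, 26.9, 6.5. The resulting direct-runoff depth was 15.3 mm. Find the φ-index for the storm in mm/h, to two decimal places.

φ ≈ 10.00 mm/h

Only the 3 blocks with intensity above φ contribute runoff: 13.9, 19.8, 26.9 mm/h.
Σ(I−φ)·Δt = d  ⇒  (13.9+19.8+26.9 − 3φ)·0.5 = 15.3
φ = (60.60 − 15.3/0.5) / 3 = 10.00 mm/h.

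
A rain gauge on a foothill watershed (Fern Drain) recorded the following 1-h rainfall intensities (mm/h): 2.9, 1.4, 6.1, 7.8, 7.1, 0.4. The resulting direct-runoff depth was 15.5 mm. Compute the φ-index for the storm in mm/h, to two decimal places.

Only the 4 blocks with intensity above φ contribute runoff: 2.9, 6.1, 7.8, 7.1 mm/h.
Σ(I−φ)·Δt = d  ⇒  (2.9+6.1+7.8+7.1 − 4φ)·1 = 15.5
φ = (23.90 − 15.5/1) / 4 = 2.10 mm/h.

φ ≈ 2.10 mm/h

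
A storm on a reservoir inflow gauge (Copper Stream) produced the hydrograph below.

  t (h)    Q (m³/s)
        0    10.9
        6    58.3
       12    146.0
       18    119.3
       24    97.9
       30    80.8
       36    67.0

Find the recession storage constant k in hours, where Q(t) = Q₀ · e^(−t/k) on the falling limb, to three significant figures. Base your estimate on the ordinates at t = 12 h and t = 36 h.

k ≈ 30.8 h

On the falling limb, Q drops from 146.0 to 67.0 m³/s between t = 12 h and t = 36 h (Δt = 24 h).
k = −Δt / ln(Q₂/Q₁) = −24 / ln(67.0/146.0) = 30.8 h.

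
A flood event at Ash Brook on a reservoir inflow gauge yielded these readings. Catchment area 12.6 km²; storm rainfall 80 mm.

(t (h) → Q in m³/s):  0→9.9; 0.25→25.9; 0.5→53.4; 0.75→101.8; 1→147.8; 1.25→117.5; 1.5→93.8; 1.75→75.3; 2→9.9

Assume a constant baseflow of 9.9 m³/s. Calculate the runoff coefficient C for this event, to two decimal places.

C ≈ 0.49

ΣQ_DR = 546.2 m³/s; V = ΣQ_DR·Δt = 4.916 × 10^5 m³.
Runoff depth d = V / A = 39.01 mm.
C = d / P = 39.01 / 80 = 0.49.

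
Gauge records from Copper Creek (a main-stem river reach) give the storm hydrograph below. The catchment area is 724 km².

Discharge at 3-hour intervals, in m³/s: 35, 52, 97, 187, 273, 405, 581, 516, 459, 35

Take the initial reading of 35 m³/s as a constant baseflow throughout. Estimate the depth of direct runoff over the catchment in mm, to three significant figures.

d ≈ 34.2 mm

Direct runoff: 0.0, 17.0, 62.0, 152.0, 238.0, 370.0, 546.0, 481.0, 424.0, 0.0 m³/s; ΣQ_DR = 2290 m³/s.
V = ΣQ_DR · Δt = 2290 × 10800 s = 2.473 × 10^7 m³.
Over A = 724 km², depth = V / A = 34.2 mm.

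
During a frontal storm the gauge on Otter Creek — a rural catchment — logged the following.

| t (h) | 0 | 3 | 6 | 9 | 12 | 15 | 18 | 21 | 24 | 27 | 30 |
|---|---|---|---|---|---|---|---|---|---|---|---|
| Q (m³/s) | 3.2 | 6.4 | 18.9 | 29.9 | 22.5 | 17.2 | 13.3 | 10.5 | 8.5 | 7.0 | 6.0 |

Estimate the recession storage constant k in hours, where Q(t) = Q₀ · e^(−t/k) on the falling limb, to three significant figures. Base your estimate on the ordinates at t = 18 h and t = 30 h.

k ≈ 15.1 h

On the falling limb, Q drops from 13.3 to 6.0 m³/s between t = 18 h and t = 30 h (Δt = 12 h).
k = −Δt / ln(Q₂/Q₁) = −12 / ln(6.0/13.3) = 15.1 h.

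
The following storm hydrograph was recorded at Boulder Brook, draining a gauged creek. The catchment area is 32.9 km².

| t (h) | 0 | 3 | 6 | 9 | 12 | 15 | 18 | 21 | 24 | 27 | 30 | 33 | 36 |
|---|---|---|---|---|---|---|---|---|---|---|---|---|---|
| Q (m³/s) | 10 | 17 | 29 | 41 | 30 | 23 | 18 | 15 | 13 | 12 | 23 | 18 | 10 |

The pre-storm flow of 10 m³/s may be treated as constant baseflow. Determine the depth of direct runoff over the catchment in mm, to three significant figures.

d ≈ 42.3 mm

Direct runoff: 0.0, 7.0, 19.0, 31.0, 20.0, 13.0, 8.0, 5.0, 3.0, 2.0, 13.0, 8.0, 0.0 m³/s; ΣQ_DR = 129.0 m³/s.
V = ΣQ_DR · Δt = 129.0 × 10800 s = 1.393 × 10^6 m³.
Over A = 32.9 km², depth = V / A = 42.3 mm.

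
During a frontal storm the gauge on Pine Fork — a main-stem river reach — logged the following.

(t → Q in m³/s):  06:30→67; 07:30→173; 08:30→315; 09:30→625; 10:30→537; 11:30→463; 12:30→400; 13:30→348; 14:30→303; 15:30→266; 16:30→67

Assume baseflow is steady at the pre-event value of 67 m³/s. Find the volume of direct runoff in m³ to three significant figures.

Direct-runoff ordinates (Q − Q_b): 0.0, 106.0, 248.0, 558.0, 470.0, 396.0, 333.0, 281.0, 236.0, 199.0, 0.0 m³/s.
ΣQ_DR = 2827 m³/s.
With Δt = 1 h = 3600 s, V = ΣQ_DR · Δt = 2827 × 3600 = 1.02 × 10^7 m³.

V ≈ 1.02 × 10^7 m³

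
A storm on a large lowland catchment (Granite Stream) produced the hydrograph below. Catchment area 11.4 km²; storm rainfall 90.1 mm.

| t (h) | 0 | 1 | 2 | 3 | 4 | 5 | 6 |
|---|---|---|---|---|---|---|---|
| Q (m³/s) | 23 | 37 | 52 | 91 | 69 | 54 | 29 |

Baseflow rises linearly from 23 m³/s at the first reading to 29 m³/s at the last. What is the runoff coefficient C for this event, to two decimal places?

C ≈ 0.61

ΣQ_DR = 173.0 m³/s; V = ΣQ_DR·Δt = 6.228 × 10^5 m³.
Runoff depth d = V / A = 54.63 mm.
C = d / P = 54.63 / 90.1 = 0.61.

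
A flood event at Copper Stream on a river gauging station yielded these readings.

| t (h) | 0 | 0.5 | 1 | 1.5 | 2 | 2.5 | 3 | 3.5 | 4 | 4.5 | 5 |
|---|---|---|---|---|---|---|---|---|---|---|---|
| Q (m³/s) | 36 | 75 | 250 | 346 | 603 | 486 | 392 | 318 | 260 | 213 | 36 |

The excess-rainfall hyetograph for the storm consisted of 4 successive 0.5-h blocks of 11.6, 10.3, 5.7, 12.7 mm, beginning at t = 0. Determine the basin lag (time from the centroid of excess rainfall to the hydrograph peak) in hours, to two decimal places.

t_L ≈ 1.01 h

Centroid of excess rainfall: t_c = Σ P_i·t̄_i / ΣP_i = 0.9919 h (block centres at 0.25, 0.75, 1.25, 1.75 h).
Hydrograph peak occurs at t = 2 h, so basin lag t_L = 2 − 0.9919 = 1.01 h.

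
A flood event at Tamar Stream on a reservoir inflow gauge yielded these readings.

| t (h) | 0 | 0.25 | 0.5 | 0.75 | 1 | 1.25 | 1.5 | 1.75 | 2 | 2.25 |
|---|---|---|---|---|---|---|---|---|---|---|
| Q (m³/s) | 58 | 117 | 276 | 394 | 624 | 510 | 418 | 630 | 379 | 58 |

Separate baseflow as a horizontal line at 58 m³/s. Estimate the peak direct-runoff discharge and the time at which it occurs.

Subtracting baseflow gives direct-runoff ordinates: 0.0, 59.0, 218.0, 336.0, 566.0, 452.0, 360.0, 572.0, 321.0, 0.0 m³/s.
The maximum is 572.0 m³/s, occurring at the reading for t = 1.75 h.

Q_p = 572.0 m³/s at t = 1.75 h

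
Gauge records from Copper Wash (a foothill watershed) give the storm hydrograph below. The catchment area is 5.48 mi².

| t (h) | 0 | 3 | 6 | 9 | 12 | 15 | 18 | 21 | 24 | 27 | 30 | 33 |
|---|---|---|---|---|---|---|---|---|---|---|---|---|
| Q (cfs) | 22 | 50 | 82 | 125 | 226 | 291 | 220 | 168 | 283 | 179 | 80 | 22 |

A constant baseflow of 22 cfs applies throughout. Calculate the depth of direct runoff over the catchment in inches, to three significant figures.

Direct runoff: 0.0, 28.0, 60.0, 103.0, 204.0, 269.0, 198.0, 146.0, 261.0, 157.0, 58.0, 0.0 cfs; ΣQ_DR = 1484 cfs.
V = ΣQ_DR · Δt = 1484 × 10800 s = 1.603 × 10^7 ft³.
Over A = 5.48 mi², depth = V / A = 1.26 in.

d ≈ 1.26 in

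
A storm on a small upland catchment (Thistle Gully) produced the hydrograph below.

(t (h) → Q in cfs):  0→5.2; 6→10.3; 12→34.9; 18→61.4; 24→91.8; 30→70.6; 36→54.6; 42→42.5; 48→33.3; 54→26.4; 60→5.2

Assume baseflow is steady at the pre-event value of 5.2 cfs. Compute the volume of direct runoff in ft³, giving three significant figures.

V ≈ 8.19 × 10^6 ft³

Direct-runoff ordinates (Q − Q_b): 0.0, 5.1, 29.7, 56.2, 86.6, 65.4, 49.4, 37.3, 28.1, 21.2, 0.0 cfs.
ΣQ_DR = 379.0 cfs.
With Δt = 6 h = 21600 s, V = ΣQ_DR · Δt = 379.0 × 21600 = 8.19 × 10^6 ft³.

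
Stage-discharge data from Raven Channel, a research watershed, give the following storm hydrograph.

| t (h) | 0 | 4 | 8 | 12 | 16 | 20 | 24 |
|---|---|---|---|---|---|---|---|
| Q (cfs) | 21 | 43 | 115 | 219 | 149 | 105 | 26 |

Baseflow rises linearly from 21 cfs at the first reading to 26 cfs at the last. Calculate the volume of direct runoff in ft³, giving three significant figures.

V ≈ 7.39 × 10^6 ft³

Direct-runoff ordinates (Q − Q_b): 0.00, 21.17, 92.33, 195.50, 124.67, 79.83, 0.00 cfs.
ΣQ_DR = 513.5 cfs.
With Δt = 4 h = 14400 s, V = ΣQ_DR · Δt = 513.5 × 14400 = 7.39 × 10^6 ft³.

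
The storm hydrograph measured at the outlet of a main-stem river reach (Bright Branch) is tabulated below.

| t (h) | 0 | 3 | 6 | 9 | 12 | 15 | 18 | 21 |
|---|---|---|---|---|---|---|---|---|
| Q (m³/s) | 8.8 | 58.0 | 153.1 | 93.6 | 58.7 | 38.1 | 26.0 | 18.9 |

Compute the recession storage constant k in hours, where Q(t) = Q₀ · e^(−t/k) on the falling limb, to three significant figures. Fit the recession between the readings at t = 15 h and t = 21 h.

On the falling limb, Q drops from 38.1 to 18.9 m³/s between t = 15 h and t = 21 h (Δt = 6 h).
k = −Δt / ln(Q₂/Q₁) = −6 / ln(18.9/38.1) = 8.56 h.

k ≈ 8.56 h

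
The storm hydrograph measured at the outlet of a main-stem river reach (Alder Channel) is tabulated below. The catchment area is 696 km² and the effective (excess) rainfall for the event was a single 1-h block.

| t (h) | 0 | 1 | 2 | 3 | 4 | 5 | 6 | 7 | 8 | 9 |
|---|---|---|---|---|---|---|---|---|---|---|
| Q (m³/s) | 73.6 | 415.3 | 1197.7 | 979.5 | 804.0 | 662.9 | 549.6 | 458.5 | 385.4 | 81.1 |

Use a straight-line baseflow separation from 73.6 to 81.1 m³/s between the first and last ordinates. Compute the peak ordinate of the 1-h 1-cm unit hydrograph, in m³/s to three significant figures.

U_p ≈ 449 m³/s

Direct runoff: 0.00, 340.87, 1122.43, 903.40, 727.07, 585.13, 471.00, 379.07, 305.13, 0.00 m³/s; ΣQ_DR = 4834 m³/s, peak = 1122.43 m³/s.
Runoff depth d = ΣQ_DR·Δt / A = 4834 × 3600 / (696 km²) = 25.00 mm.
The 1-cm UH is the DRH scaled by (10 mm)/d, so U_p = 1122.43 × 10/25.00 = 449 m³/s.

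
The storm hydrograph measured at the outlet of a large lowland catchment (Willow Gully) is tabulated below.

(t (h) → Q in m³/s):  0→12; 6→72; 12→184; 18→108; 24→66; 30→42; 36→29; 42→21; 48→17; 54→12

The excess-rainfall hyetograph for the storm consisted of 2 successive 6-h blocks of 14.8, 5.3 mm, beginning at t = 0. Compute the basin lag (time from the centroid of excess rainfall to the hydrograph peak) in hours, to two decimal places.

t_L ≈ 7.42 h

Centroid of excess rainfall: t_c = Σ P_i·t̄_i / ΣP_i = 4.5821 h (block centres at 3, 9 h).
Hydrograph peak occurs at t = 12 h, so basin lag t_L = 12 − 4.5821 = 7.42 h.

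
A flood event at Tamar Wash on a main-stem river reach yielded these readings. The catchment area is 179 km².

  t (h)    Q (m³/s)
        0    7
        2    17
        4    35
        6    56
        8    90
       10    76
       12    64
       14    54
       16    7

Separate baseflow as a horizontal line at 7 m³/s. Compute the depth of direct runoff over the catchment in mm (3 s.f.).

Direct runoff: 0.0, 10.0, 28.0, 49.0, 83.0, 69.0, 57.0, 47.0, 0.0 m³/s; ΣQ_DR = 343.0 m³/s.
V = ΣQ_DR · Δt = 343.0 × 7200 s = 2.470 × 10^6 m³.
Over A = 179 km², depth = V / A = 13.8 mm.

d ≈ 13.8 mm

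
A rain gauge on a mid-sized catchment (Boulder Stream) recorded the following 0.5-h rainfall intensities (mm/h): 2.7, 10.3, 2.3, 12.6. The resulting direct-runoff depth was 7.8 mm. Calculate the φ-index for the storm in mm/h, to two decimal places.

φ ≈ 3.65 mm/h

Only the 2 blocks with intensity above φ contribute runoff: 10.3, 12.6 mm/h.
Σ(I−φ)·Δt = d  ⇒  (10.3+12.6 − 2φ)·0.5 = 7.8
φ = (22.90 − 7.8/0.5) / 2 = 3.65 mm/h.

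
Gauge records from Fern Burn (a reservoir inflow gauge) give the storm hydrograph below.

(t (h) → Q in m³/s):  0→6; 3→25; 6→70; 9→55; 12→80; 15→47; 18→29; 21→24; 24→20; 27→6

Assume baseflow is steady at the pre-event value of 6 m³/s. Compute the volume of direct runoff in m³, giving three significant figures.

Direct-runoff ordinates (Q − Q_b): 0.0, 19.0, 64.0, 49.0, 74.0, 41.0, 23.0, 18.0, 14.0, 0.0 m³/s.
ΣQ_DR = 302.0 m³/s.
With Δt = 3 h = 10800 s, V = ΣQ_DR · Δt = 302.0 × 10800 = 3.26 × 10^6 m³.

V ≈ 3.26 × 10^6 m³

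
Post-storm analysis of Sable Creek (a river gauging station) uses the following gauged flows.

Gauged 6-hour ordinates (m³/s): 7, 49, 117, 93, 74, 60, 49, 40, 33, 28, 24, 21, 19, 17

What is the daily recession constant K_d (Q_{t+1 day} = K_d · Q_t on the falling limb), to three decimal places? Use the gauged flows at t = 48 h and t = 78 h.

K_d ≈ 0.588

Between t = 48 h and t = 78 h the flow falls from 33 to 17 m³/s over 5×6 h = 30 h.
Per-interval ratio K = (17/33)^(1/5) = 0.8758; K_d = K^(24/6) = 0.588.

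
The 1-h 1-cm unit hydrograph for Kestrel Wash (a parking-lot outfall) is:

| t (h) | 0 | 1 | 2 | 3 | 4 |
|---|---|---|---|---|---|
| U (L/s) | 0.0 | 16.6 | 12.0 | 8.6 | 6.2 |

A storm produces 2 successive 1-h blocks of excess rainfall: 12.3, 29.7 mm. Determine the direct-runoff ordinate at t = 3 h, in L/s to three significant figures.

By discrete convolution, Q_j = Σ (P_i / 10 mm) · U_{j−i}.
At t = 3 h (j=3): Q = (12.3/10)·8.6 + (29.7/10)·12.0 = 46.2 L/s.

Q ≈ 46.2 L/s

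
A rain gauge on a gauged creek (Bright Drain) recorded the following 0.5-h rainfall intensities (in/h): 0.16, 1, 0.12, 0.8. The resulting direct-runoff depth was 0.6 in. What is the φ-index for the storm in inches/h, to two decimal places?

φ ≈ 0.30 in/h

Only the 2 blocks with intensity above φ contribute runoff: 1, 0.8 in/h.
Σ(I−φ)·Δt = d  ⇒  (1+0.8 − 2φ)·0.5 = 0.6
φ = (1.800 − 0.6/0.5) / 2 = 0.30 in/h.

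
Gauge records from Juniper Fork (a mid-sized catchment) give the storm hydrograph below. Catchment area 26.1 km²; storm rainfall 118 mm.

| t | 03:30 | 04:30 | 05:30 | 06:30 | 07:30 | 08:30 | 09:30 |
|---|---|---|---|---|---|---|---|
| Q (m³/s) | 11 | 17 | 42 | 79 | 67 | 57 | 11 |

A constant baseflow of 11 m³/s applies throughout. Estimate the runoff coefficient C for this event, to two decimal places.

ΣQ_DR = 207.0 m³/s; V = ΣQ_DR·Δt = 7.452 × 10^5 m³.
Runoff depth d = V / A = 28.55 mm.
C = d / P = 28.55 / 118 = 0.24.

C ≈ 0.24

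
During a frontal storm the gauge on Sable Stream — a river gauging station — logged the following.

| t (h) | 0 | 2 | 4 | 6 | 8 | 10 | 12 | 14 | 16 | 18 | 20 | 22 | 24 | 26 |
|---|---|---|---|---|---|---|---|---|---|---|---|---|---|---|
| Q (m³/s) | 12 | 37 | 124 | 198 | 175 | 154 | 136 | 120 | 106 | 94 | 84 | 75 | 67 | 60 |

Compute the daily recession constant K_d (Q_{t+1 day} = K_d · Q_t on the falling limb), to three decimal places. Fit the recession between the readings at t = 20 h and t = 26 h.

K_d ≈ 0.260

Between t = 20 h and t = 26 h the flow falls from 84 to 60 m³/s over 3×2 h = 6 h.
Per-interval ratio K = (60/84)^(1/3) = 0.8939; K_d = K^(24/2) = 0.260.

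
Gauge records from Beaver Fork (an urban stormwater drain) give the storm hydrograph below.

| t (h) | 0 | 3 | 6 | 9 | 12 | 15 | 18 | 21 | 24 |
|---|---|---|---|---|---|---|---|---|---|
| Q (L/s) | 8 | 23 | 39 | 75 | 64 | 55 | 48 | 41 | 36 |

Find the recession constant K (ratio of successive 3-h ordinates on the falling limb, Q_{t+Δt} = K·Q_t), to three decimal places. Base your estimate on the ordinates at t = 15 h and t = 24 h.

Using the recession-limb readings at t = 15 h and t = 24 h: Q falls from 55 to 36 L/s over 3 intervals.
K = (Q₂/Q₁)^(1/3) = (36/55)^(1/3) = 0.868.

K ≈ 0.868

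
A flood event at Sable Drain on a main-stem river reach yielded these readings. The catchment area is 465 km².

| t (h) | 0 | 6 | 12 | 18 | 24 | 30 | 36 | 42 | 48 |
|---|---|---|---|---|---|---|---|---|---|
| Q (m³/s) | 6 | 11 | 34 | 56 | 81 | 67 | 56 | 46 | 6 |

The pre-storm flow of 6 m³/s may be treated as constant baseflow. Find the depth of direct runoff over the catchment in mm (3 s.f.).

Direct runoff: 0.0, 5.0, 28.0, 50.0, 75.0, 61.0, 50.0, 40.0, 0.0 m³/s; ΣQ_DR = 309.0 m³/s.
V = ΣQ_DR · Δt = 309.0 × 21600 s = 6.674 × 10^6 m³.
Over A = 465 km², depth = V / A = 14.4 mm.

d ≈ 14.4 mm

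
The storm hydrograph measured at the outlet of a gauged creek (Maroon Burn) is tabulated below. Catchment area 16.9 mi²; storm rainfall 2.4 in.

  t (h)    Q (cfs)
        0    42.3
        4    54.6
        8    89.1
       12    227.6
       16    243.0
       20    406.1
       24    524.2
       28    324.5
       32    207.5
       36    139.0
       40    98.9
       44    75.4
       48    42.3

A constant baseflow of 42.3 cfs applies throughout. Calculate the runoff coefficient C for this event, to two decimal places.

C ≈ 0.29

ΣQ_DR = 1925 cfs; V = ΣQ_DR·Δt = 2.771 × 10^7 ft³.
Runoff depth d = V / A = 0.7059 in.
C = d / P = 0.7059 / 2.4 = 0.29.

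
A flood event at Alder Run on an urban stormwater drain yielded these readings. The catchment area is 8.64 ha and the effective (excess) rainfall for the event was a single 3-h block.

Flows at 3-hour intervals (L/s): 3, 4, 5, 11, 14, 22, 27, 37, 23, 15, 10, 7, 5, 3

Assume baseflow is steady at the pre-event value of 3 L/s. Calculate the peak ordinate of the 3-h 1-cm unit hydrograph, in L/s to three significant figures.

Direct runoff: 0.0, 1.0, 2.0, 8.0, 11.0, 19.0, 24.0, 34.0, 20.0, 12.0, 7.0, 4.0, 2.0, 0.0 L/s; ΣQ_DR = 144.0 L/s, peak = 34.0 L/s.
Runoff depth d = ΣQ_DR·Δt / A = 144.0 × 10800 / (8.64 ha) = 18.00 mm.
The 1-cm UH is the DRH scaled by (10 mm)/d, so U_p = 34.0 × 10/18.00 = 18.9 L/s.

U_p ≈ 18.9 L/s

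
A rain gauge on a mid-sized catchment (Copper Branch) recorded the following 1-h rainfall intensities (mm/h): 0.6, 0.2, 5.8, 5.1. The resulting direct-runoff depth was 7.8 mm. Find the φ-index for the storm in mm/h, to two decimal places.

φ ≈ 1.55 mm/h

Only the 2 blocks with intensity above φ contribute runoff: 5.8, 5.1 mm/h.
Σ(I−φ)·Δt = d  ⇒  (5.8+5.1 − 2φ)·1 = 7.8
φ = (10.90 − 7.8/1) / 2 = 1.55 mm/h.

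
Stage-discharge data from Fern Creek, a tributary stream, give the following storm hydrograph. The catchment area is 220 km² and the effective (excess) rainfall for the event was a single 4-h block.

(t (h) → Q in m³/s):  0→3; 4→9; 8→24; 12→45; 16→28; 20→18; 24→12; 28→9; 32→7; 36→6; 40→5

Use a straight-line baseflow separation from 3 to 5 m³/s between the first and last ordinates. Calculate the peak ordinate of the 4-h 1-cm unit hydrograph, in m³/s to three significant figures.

U_p ≈ 51.8 m³/s

Direct runoff: 0.00, 5.80, 20.60, 41.40, 24.20, 14.00, 7.80, 4.60, 2.40, 1.20, 0.00 m³/s; ΣQ_DR = 122.0 m³/s, peak = 41.40 m³/s.
Runoff depth d = ΣQ_DR·Δt / A = 122.0 × 14400 / (220 km²) = 7.985 mm.
The 1-cm UH is the DRH scaled by (10 mm)/d, so U_p = 41.40 × 10/7.985 = 51.8 m³/s.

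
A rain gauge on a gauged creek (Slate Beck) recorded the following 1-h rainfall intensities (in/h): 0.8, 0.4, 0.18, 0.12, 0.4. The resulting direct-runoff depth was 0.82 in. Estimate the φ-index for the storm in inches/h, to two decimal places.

Only the 3 blocks with intensity above φ contribute runoff: 0.8, 0.4, 0.4 in/h.
Σ(I−φ)·Δt = d  ⇒  (0.8+0.4+0.4 − 3φ)·1 = 0.82
φ = (1.600 − 0.82/1) / 3 = 0.26 in/h.

φ ≈ 0.26 in/h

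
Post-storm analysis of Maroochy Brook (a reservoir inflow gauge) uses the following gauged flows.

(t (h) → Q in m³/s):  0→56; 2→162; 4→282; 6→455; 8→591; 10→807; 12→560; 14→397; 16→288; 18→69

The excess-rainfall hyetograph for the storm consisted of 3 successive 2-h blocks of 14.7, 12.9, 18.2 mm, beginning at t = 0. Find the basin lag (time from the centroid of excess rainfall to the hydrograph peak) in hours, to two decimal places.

t_L ≈ 6.85 h

Centroid of excess rainfall: t_c = Σ P_i·t̄_i / ΣP_i = 3.1528 h (block centres at 1, 3, 5 h).
Hydrograph peak occurs at t = 10 h, so basin lag t_L = 10 − 3.1528 = 6.85 h.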